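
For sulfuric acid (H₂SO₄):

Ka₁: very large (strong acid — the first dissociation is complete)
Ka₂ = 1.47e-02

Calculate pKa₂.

pKa₂ = -log(Ka₂) = -log(1.47e-02) = 1.83.

pK_{a2} = 1.83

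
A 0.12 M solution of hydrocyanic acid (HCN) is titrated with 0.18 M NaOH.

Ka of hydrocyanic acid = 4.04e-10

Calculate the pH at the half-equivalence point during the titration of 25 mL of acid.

At half-equivalence [HA] = [A⁻], so Henderson-Hasselbalch gives pH = pKa = -log(4.04e-10) = 9.39.

pH = pKa = 9.39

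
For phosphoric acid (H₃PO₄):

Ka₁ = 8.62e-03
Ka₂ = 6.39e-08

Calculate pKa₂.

pKa₂ = -log(Ka₂) = -log(6.39e-08) = 7.19.

pK_{a2} = 7.19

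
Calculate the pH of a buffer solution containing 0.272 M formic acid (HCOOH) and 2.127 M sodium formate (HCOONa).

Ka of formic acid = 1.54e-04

pKa = -log(1.54e-04) = 3.81. pH = pKa + log([A⁻]/[HA]) = 3.81 + log(2.127/0.272)

pH = 4.71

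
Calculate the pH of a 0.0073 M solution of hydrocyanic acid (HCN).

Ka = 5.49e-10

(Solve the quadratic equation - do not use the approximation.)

x² + Ka×x - Ka×C = 0. Using quadratic formula: [H⁺] = 2.0016e-06

pH = 5.70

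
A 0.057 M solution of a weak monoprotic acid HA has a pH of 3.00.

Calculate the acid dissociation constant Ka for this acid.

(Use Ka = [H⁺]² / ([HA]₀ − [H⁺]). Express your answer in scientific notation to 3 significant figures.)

[H⁺] = 10^(−pH) = 10^(−3.00) = 1.000e-03 M. For HA ⇌ H⁺ + A⁻, Ka = [H⁺][A⁻]/[HA] = [H⁺]² / ([HA]₀ − [H⁺]) = (1.000e-03)² / (0.057 − 1.000e-03) = 1.79e-05.

K_a = 1.79e-05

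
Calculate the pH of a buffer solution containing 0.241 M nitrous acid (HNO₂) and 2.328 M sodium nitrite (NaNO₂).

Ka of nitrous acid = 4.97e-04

pKa = -log(4.97e-04) = 3.30. pH = pKa + log([A⁻]/[HA]) = 3.30 + log(2.328/0.241)

pH = 4.29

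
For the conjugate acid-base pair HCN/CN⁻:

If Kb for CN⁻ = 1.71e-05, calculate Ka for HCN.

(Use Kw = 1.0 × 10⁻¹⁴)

For a conjugate pair Ka × Kb = Kw, so Ka = Kw/Kb = 1.0 × 10⁻¹⁴ / 1.71e-05 = 5.85e-10.

K_a = 5.85e-10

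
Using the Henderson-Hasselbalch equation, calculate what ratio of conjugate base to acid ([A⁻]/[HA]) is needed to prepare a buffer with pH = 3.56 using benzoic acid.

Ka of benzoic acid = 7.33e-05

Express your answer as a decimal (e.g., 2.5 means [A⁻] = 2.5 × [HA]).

pKa = -log(7.33e-05) = 4.1349. pH = pKa + log([A⁻]/[HA]), so log([A⁻]/[HA]) = pH − pKa = 3.56 − 4.1349 = -0.5749. [A⁻]/[HA] = 10^(-0.5749) = 0.266

[A⁻]/[HA] = 0.266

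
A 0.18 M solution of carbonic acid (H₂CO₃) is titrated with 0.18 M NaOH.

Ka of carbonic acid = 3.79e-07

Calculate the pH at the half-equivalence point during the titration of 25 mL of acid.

At half-equivalence [HA] = [A⁻], so Henderson-Hasselbalch gives pH = pKa = -log(3.79e-07) = 6.42.

pH = pKa = 6.42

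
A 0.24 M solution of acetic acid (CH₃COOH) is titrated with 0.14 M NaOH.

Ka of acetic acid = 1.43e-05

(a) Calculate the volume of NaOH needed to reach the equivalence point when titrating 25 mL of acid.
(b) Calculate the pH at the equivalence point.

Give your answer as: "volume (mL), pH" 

moles acid = 0.24 × 25/1000 = 0.006 mol; V_base = moles/0.14 × 1000 = 42.9 mL. At equivalence only the conjugate base is present: [A⁻] = 0.006/0.068 = 8.8421e-02 M. Kb = Kw/Ka = 6.99e-10; [OH⁻] = √(Kb × [A⁻]) = 7.8634e-06; pOH = 5.10; pH = 14 - pOH = 8.90.

V = 42.9 mL, pH = 8.90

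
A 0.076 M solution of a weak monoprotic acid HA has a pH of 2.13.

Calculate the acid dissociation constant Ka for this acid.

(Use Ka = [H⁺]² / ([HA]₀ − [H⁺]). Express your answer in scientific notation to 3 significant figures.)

[H⁺] = 10^(−pH) = 10^(−2.13) = 7.413e-03 M. For HA ⇌ H⁺ + A⁻, Ka = [H⁺][A⁻]/[HA] = [H⁺]² / ([HA]₀ − [H⁺]) = (7.413e-03)² / (0.076 − 7.413e-03) = 8.01e-04.

K_a = 8.01e-04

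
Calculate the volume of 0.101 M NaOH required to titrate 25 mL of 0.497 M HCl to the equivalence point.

At equivalence: moles acid = moles base. moles HCl = 0.497 × 25/1000 = 0.01243 mol. V_base = moles / 0.101 × 1000 = 123.0 mL.

V_{base} = 123.0 mL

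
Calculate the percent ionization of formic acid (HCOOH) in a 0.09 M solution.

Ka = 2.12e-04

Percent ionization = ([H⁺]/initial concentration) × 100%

Using Ka equilibrium: x² + Ka×x - Ka×C = 0. Solving: [H⁺] = 4.2634e-03. Percent = (4.2634e-03/0.09) × 100

Percent ionization = 4.74%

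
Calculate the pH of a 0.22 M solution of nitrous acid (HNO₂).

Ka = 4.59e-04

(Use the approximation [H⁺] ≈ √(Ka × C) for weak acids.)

[H⁺] = √(Ka × C) = √(4.59e-04 × 0.22) = 1.0049e-02. pH = -log(1.0049e-02)

pH = 2.00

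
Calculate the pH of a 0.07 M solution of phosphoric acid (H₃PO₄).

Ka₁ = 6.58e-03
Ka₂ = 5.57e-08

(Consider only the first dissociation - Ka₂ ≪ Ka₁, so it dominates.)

First dissociation dominates. From Ka₁ = [H⁺][HA⁻]/[H₂A], x² + Ka₁·x − Ka₁·C = 0 with C = 0.07 M and Ka₁ = 6.58e-03. Solving: [H⁺] = (−Ka₁ + √(Ka₁² + 4·Ka₁·C)) / 2 = 1.8422e-02 M. pH = -log(1.8422e-02) = 1.73.

pH = 1.73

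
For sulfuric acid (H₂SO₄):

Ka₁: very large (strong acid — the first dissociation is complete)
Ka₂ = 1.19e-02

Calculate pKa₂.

pKa₂ = -log(Ka₂) = -log(1.19e-02) = 1.92.

pK_{a2} = 1.92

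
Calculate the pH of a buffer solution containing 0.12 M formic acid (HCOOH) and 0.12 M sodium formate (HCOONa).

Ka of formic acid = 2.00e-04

pKa = -log(2.00e-04) = 3.70. pH = pKa + log([A⁻]/[HA]) = 3.70 + log(0.12/0.12)

pH = 3.70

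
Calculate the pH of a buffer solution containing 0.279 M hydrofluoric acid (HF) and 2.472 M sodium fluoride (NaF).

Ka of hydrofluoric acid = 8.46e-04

pKa = -log(8.46e-04) = 3.07. pH = pKa + log([A⁻]/[HA]) = 3.07 + log(2.472/0.279)

pH = 4.02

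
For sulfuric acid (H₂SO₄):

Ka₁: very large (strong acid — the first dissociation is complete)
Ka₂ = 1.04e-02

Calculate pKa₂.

pKa₂ = -log(Ka₂) = -log(1.04e-02) = 1.98.

pK_{a2} = 1.98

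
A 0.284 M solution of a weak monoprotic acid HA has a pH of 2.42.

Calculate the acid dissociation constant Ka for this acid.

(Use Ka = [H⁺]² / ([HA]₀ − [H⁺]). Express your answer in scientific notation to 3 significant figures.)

[H⁺] = 10^(−pH) = 10^(−2.42) = 3.802e-03 M. For HA ⇌ H⁺ + A⁻, Ka = [H⁺][A⁻]/[HA] = [H⁺]² / ([HA]₀ − [H⁺]) = (3.802e-03)² / (0.284 − 3.802e-03) = 5.16e-05.

K_a = 5.16e-05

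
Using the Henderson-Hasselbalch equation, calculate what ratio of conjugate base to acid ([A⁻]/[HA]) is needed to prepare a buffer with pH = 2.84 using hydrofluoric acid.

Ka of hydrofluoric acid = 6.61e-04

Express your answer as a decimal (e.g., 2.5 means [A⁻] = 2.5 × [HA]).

pKa = -log(6.61e-04) = 3.1798. pH = pKa + log([A⁻]/[HA]), so log([A⁻]/[HA]) = pH − pKa = 2.84 − 3.1798 = -0.3398. [A⁻]/[HA] = 10^(-0.3398) = 0.457

[A⁻]/[HA] = 0.457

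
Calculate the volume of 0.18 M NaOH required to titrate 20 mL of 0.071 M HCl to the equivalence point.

At equivalence: moles acid = moles base. moles HCl = 0.071 × 20/1000 = 0.00142 mol. V_base = moles / 0.18 × 1000 = 7.9 mL.

V_{base} = 7.9 mL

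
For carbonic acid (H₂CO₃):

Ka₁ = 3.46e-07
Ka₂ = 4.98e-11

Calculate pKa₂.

pKa₂ = -log(Ka₂) = -log(4.98e-11) = 10.30.

pK_{a2} = 10.30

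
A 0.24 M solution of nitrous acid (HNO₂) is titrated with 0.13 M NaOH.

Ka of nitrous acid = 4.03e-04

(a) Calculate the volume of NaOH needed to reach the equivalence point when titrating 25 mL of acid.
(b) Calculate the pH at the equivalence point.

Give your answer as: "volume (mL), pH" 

moles acid = 0.24 × 25/1000 = 0.006 mol; V_base = moles/0.13 × 1000 = 46.2 mL. At equivalence only the conjugate base is present: [A⁻] = 0.006/0.071 = 8.4324e-02 M. Kb = Kw/Ka = 2.48e-11; [OH⁻] = √(Kb × [A⁻]) = 1.4465e-06; pOH = 5.84; pH = 14 - pOH = 8.16.

V = 46.2 mL, pH = 8.16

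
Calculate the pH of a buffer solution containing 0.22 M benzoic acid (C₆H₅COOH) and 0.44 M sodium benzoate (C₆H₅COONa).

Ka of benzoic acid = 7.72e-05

pKa = -log(7.72e-05) = 4.11. pH = pKa + log([A⁻]/[HA]) = 4.11 + log(0.44/0.22)

pH = 4.41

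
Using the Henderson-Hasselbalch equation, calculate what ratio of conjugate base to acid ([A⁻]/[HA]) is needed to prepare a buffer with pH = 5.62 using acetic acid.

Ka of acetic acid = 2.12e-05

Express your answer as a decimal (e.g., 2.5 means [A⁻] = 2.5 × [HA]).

pKa = -log(2.12e-05) = 4.6737. pH = pKa + log([A⁻]/[HA]), so log([A⁻]/[HA]) = pH − pKa = 5.62 − 4.6737 = 0.9463. [A⁻]/[HA] = 10^(0.9463) = 8.84

[A⁻]/[HA] = 8.84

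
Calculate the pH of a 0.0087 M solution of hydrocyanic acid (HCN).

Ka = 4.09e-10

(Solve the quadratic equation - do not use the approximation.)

x² + Ka×x - Ka×C = 0. Using quadratic formula: [H⁺] = 1.8861e-06

pH = 5.72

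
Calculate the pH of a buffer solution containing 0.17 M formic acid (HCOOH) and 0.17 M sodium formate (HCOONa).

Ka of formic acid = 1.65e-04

pKa = -log(1.65e-04) = 3.78. pH = pKa + log([A⁻]/[HA]) = 3.78 + log(0.17/0.17)

pH = 3.78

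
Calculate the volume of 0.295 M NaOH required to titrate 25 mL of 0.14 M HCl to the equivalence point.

At equivalence: moles acid = moles base. moles HCl = 0.14 × 25/1000 = 0.0035 mol. V_base = moles / 0.295 × 1000 = 11.9 mL.

V_{base} = 11.9 mL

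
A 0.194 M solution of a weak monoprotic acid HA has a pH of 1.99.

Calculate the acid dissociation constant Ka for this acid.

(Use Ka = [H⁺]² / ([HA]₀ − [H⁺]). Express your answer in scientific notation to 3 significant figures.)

[H⁺] = 10^(−pH) = 10^(−1.99) = 1.023e-02 M. For HA ⇌ H⁺ + A⁻, Ka = [H⁺][A⁻]/[HA] = [H⁺]² / ([HA]₀ − [H⁺]) = (1.023e-02)² / (0.194 − 1.023e-02) = 5.70e-04.

K_a = 5.70e-04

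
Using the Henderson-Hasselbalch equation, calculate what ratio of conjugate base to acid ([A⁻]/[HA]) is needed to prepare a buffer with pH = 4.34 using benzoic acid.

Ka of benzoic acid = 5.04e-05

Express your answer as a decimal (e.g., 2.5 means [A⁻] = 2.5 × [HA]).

pKa = -log(5.04e-05) = 4.2976. pH = pKa + log([A⁻]/[HA]), so log([A⁻]/[HA]) = pH − pKa = 4.34 − 4.2976 = 0.0424. [A⁻]/[HA] = 10^(0.0424) = 1.10

[A⁻]/[HA] = 1.10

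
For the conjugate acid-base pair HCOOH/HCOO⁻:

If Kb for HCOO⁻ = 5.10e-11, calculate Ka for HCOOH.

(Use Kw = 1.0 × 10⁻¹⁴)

For a conjugate pair Ka × Kb = Kw, so Ka = Kw/Kb = 1.0 × 10⁻¹⁴ / 5.10e-11 = 1.96e-04.

K_a = 1.96e-04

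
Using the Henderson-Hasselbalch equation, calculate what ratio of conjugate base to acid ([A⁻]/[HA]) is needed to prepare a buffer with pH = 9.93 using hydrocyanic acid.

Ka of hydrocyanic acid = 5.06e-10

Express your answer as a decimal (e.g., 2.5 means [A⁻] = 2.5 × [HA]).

pKa = -log(5.06e-10) = 9.2958. pH = pKa + log([A⁻]/[HA]), so log([A⁻]/[HA]) = pH − pKa = 9.93 − 9.2958 = 0.6342. [A⁻]/[HA] = 10^(0.6342) = 4.31

[A⁻]/[HA] = 4.31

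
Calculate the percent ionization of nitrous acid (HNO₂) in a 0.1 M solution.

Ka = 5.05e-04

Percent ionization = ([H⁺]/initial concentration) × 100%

Using Ka equilibrium: x² + Ka×x - Ka×C = 0. Solving: [H⁺] = 6.8583e-03. Percent = (6.8583e-03/0.1) × 100

Percent ionization = 6.86%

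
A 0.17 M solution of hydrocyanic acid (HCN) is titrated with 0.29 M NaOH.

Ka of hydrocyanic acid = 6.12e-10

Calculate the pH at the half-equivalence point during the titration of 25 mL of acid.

At half-equivalence [HA] = [A⁻], so Henderson-Hasselbalch gives pH = pKa = -log(6.12e-10) = 9.21.

pH = pKa = 9.21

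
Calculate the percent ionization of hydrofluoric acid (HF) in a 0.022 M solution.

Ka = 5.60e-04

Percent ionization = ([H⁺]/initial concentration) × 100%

Using Ka equilibrium: x² + Ka×x - Ka×C = 0. Solving: [H⁺] = 3.2411e-03. Percent = (3.2411e-03/0.022) × 100

Percent ionization = 14.7%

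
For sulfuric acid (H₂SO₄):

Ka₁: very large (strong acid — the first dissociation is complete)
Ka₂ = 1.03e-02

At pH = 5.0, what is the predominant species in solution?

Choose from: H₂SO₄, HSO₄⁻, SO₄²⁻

The first dissociation is complete, so H₂SO₄ itself is never the predominant species in water; pKa₂ = -log(1.03e-02) = 1.99. For a polyprotic acid the predominant species crosses at each pKa: below pKa_n the protonated form dominates, above it the deprotonated form does. At pH = 5.0, the predominant species is SO₄²⁻.

SO₄²⁻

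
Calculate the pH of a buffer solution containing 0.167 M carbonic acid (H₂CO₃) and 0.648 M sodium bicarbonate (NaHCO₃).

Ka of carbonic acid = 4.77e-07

pKa = -log(4.77e-07) = 6.32. pH = pKa + log([A⁻]/[HA]) = 6.32 + log(0.648/0.167)

pH = 6.91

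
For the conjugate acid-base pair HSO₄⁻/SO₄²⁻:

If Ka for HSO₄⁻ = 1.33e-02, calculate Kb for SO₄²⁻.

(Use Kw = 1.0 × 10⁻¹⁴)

For a conjugate pair Ka × Kb = Kw, so Kb = Kw/Ka = 1.0 × 10⁻¹⁴ / 1.33e-02 = 7.52e-13.

K_b = 7.52e-13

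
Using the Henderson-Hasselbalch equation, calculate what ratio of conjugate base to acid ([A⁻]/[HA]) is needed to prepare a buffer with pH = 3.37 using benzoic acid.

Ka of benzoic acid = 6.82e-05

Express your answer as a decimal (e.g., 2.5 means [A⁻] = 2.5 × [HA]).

pKa = -log(6.82e-05) = 4.1662. pH = pKa + log([A⁻]/[HA]), so log([A⁻]/[HA]) = pH − pKa = 3.37 − 4.1662 = -0.7962. [A⁻]/[HA] = 10^(-0.7962) = 0.160

[A⁻]/[HA] = 0.160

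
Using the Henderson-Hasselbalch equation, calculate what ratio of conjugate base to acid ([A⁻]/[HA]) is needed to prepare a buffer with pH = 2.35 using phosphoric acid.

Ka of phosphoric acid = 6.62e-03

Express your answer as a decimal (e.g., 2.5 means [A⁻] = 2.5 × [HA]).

pKa = -log(6.62e-03) = 2.1791. pH = pKa + log([A⁻]/[HA]), so log([A⁻]/[HA]) = pH − pKa = 2.35 − 2.1791 = 0.1709. [A⁻]/[HA] = 10^(0.1709) = 1.48

[A⁻]/[HA] = 1.48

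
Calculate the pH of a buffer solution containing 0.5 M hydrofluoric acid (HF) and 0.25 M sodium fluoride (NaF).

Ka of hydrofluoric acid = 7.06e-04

pKa = -log(7.06e-04) = 3.15. pH = pKa + log([A⁻]/[HA]) = 3.15 + log(0.25/0.5)

pH = 2.85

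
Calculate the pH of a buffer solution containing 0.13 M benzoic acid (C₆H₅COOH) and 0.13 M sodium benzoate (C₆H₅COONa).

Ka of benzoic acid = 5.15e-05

pKa = -log(5.15e-05) = 4.29. pH = pKa + log([A⁻]/[HA]) = 4.29 + log(0.13/0.13)

pH = 4.29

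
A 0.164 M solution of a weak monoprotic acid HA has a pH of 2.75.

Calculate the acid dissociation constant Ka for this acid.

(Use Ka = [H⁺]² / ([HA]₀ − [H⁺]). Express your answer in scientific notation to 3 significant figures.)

[H⁺] = 10^(−pH) = 10^(−2.75) = 1.778e-03 M. For HA ⇌ H⁺ + A⁻, Ka = [H⁺][A⁻]/[HA] = [H⁺]² / ([HA]₀ − [H⁺]) = (1.778e-03)² / (0.164 − 1.778e-03) = 1.95e-05.

K_a = 1.95e-05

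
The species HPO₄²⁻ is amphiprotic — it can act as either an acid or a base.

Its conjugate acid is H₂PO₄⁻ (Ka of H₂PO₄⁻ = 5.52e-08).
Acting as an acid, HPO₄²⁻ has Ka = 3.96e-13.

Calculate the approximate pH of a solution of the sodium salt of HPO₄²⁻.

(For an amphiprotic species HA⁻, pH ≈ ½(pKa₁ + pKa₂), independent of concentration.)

pKa₁ = -log(5.52e-08) = 7.26; pKa₂ = -log(3.96e-13) = 12.40. For an amphiprotic species, pH ≈ ½(pKa₁ + pKa₂) = ½(7.26 + 12.40) = 9.83.

pH = 9.83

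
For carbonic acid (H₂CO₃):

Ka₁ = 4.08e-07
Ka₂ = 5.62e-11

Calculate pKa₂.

pKa₂ = -log(Ka₂) = -log(5.62e-11) = 10.25.

pK_{a2} = 10.25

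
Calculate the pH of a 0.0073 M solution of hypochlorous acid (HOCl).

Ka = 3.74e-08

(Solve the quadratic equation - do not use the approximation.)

x² + Ka×x - Ka×C = 0. Using quadratic formula: [H⁺] = 1.6505e-05

pH = 4.78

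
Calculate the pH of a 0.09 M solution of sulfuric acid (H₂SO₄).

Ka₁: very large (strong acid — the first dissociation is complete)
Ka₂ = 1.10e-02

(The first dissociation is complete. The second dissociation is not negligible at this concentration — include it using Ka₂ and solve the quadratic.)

First dissociation is complete: [H⁺]₀ = [HSO₄⁻]₀ = C = 0.09 M. Second dissociation HSO₄⁻ ⇌ H⁺ + SO₄²⁻: let x = [SO₄²⁻]. Ka₂ = (C + x)·x / (C − x) = 1.10e-02 → x² + (C + Ka₂)·x − Ka₂·C = 0 → x² + 0.10100·x − 9.900e-04 = 0. x = (−0.10100 + √(0.10100² + 4 × 9.900e-04)) / 2 = 9.0000e-03 M. [H⁺] = C + x = 0.09 + 9.0000e-03 = 9.9000e-02 M. pH = -log(9.9000e-02) = 1.00.

pH = 1.00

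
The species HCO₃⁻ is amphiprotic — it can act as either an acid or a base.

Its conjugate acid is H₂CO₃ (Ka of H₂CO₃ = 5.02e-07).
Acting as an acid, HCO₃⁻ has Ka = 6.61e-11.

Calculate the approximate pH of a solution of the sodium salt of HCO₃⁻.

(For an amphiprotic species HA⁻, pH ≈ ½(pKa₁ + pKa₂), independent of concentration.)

pKa₁ = -log(5.02e-07) = 6.30; pKa₂ = -log(6.61e-11) = 10.18. For an amphiprotic species, pH ≈ ½(pKa₁ + pKa₂) = ½(6.30 + 10.18) = 8.24.

pH = 8.24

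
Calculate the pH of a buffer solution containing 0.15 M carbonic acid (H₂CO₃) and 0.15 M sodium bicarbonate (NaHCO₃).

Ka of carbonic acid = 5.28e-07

pKa = -log(5.28e-07) = 6.28. pH = pKa + log([A⁻]/[HA]) = 6.28 + log(0.15/0.15)

pH = 6.28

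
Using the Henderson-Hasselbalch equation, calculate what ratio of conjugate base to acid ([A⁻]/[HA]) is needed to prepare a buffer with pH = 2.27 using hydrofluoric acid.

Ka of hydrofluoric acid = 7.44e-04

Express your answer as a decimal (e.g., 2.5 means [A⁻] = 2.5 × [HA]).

pKa = -log(7.44e-04) = 3.1284. pH = pKa + log([A⁻]/[HA]), so log([A⁻]/[HA]) = pH − pKa = 2.27 − 3.1284 = -0.8584. [A⁻]/[HA] = 10^(-0.8584) = 0.139

[A⁻]/[HA] = 0.139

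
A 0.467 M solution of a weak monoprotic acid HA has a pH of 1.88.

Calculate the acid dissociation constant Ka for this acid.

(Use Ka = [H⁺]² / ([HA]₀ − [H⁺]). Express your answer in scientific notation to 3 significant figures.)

[H⁺] = 10^(−pH) = 10^(−1.88) = 1.318e-02 M. For HA ⇌ H⁺ + A⁻, Ka = [H⁺][A⁻]/[HA] = [H⁺]² / ([HA]₀ − [H⁺]) = (1.318e-02)² / (0.467 − 1.318e-02) = 3.83e-04.

K_a = 3.83e-04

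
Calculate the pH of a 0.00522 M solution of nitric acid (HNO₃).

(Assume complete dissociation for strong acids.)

[H⁺] = 0.00522 M for strong acid. pH = -log[H⁺] = -log(0.00522)

pH = 2.28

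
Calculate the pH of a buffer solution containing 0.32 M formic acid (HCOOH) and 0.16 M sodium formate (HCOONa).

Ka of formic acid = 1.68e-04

pKa = -log(1.68e-04) = 3.77. pH = pKa + log([A⁻]/[HA]) = 3.77 + log(0.16/0.32)

pH = 3.47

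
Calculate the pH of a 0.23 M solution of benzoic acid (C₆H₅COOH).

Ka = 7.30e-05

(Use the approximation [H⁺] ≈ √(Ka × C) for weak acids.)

[H⁺] = √(Ka × C) = √(7.30e-05 × 0.23) = 4.0976e-03. pH = -log(4.0976e-03)

pH = 2.39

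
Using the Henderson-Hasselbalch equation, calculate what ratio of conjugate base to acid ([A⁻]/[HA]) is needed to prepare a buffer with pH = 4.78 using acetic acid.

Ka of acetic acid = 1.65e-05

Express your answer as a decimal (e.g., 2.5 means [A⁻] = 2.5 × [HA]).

pKa = -log(1.65e-05) = 4.7825. pH = pKa + log([A⁻]/[HA]), so log([A⁻]/[HA]) = pH − pKa = 4.78 − 4.7825 = -0.0025. [A⁻]/[HA] = 10^(-0.0025) = 0.994

[A⁻]/[HA] = 0.994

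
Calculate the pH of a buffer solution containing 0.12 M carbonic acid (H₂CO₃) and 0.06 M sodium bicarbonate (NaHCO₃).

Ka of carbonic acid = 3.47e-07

pKa = -log(3.47e-07) = 6.46. pH = pKa + log([A⁻]/[HA]) = 6.46 + log(0.06/0.12)

pH = 6.16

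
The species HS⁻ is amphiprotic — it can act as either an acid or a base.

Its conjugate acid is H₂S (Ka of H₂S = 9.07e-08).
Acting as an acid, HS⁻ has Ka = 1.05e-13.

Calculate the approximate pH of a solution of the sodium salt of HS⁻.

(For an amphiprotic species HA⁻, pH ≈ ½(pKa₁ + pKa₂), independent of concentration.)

pKa₁ = -log(9.07e-08) = 7.04; pKa₂ = -log(1.05e-13) = 12.98. For an amphiprotic species, pH ≈ ½(pKa₁ + pKa₂) = ½(7.04 + 12.98) = 10.01.

pH = 10.01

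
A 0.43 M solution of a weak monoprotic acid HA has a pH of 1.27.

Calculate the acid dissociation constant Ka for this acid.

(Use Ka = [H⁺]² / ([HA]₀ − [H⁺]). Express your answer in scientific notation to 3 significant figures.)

[H⁺] = 10^(−pH) = 10^(−1.27) = 5.370e-02 M. For HA ⇌ H⁺ + A⁻, Ka = [H⁺][A⁻]/[HA] = [H⁺]² / ([HA]₀ − [H⁺]) = (5.370e-02)² / (0.43 − 5.370e-02) = 7.66e-03.

K_a = 7.66e-03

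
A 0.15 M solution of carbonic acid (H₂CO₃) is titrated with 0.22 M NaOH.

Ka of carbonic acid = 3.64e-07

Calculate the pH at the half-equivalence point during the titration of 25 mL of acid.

At half-equivalence [HA] = [A⁻], so Henderson-Hasselbalch gives pH = pKa = -log(3.64e-07) = 6.44.

pH = pKa = 6.44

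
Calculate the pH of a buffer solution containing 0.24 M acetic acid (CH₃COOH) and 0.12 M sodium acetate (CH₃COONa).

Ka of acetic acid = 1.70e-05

pKa = -log(1.70e-05) = 4.77. pH = pKa + log([A⁻]/[HA]) = 4.77 + log(0.12/0.24)

pH = 4.47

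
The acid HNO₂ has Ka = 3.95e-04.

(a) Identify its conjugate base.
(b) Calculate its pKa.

(a) The conjugate base is formed by removing one H⁺ from HNO₂, giving NO₂⁻. (b) pKa = -log(Ka) = -log(3.95e-04) = 3.40.

Conjugate base: NO₂⁻; pK_a = 3.40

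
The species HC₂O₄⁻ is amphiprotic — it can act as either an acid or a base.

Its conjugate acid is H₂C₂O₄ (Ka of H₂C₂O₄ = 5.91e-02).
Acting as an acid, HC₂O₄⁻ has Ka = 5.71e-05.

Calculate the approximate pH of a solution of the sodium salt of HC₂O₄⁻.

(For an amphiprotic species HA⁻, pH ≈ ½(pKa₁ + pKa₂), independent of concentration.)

pKa₁ = -log(5.91e-02) = 1.23; pKa₂ = -log(5.71e-05) = 4.24. For an amphiprotic species, pH ≈ ½(pKa₁ + pKa₂) = ½(1.23 + 4.24) = 2.74.

pH = 2.74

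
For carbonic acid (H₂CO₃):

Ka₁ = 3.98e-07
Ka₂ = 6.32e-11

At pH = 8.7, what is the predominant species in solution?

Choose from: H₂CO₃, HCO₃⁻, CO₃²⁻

pKa₁ = 6.40, pKa₂ = 10.20. For a polyprotic acid the predominant species crosses at each pKa: below pKa_n the protonated form dominates, above it the deprotonated form does. At pH = 8.7, the predominant species is HCO₃⁻.

HCO₃⁻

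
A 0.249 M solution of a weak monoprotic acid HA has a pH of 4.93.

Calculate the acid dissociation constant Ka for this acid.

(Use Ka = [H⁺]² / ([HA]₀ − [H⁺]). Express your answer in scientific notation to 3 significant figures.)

[H⁺] = 10^(−pH) = 10^(−4.93) = 1.175e-05 M. For HA ⇌ H⁺ + A⁻, Ka = [H⁺][A⁻]/[HA] = [H⁺]² / ([HA]₀ − [H⁺]) = (1.175e-05)² / (0.249 − 1.175e-05) = 5.54e-10.

K_a = 5.54e-10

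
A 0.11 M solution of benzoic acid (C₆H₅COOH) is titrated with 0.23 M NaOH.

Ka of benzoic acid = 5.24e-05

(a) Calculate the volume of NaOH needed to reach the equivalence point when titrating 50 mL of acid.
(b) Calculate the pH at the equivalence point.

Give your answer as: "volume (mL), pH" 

moles acid = 0.11 × 50/1000 = 0.0055 mol; V_base = moles/0.23 × 1000 = 23.9 mL. At equivalence only the conjugate base is present: [A⁻] = 0.0055/0.074 = 7.4412e-02 M. Kb = Kw/Ka = 1.91e-10; [OH⁻] = √(Kb × [A⁻]) = 3.7684e-06; pOH = 5.42; pH = 14 - pOH = 8.58.

V = 23.9 mL, pH = 8.58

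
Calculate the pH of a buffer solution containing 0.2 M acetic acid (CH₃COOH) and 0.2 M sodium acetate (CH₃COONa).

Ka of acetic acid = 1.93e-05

pKa = -log(1.93e-05) = 4.71. pH = pKa + log([A⁻]/[HA]) = 4.71 + log(0.2/0.2)

pH = 4.71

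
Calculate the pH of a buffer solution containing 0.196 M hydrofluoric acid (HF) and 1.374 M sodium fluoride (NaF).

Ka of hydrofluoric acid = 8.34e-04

pKa = -log(8.34e-04) = 3.08. pH = pKa + log([A⁻]/[HA]) = 3.08 + log(1.374/0.196)

pH = 3.92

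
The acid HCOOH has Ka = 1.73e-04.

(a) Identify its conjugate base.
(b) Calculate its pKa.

(a) The conjugate base is formed by removing one H⁺ from HCOOH, giving HCOO⁻. (b) pKa = -log(Ka) = -log(1.73e-04) = 3.76.

Conjugate base: HCOO⁻; pK_a = 3.76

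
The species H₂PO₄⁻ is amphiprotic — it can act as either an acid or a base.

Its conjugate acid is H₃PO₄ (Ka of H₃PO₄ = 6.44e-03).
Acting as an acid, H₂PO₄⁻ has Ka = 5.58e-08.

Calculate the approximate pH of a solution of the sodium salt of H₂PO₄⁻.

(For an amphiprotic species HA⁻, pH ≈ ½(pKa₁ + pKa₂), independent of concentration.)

pKa₁ = -log(6.44e-03) = 2.19; pKa₂ = -log(5.58e-08) = 7.25. For an amphiprotic species, pH ≈ ½(pKa₁ + pKa₂) = ½(2.19 + 7.25) = 4.72.

pH = 4.72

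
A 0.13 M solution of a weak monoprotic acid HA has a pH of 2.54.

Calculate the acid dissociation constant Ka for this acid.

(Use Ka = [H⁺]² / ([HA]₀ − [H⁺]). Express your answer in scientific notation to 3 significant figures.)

[H⁺] = 10^(−pH) = 10^(−2.54) = 2.884e-03 M. For HA ⇌ H⁺ + A⁻, Ka = [H⁺][A⁻]/[HA] = [H⁺]² / ([HA]₀ − [H⁺]) = (2.884e-03)² / (0.13 − 2.884e-03) = 6.54e-05.

K_a = 6.54e-05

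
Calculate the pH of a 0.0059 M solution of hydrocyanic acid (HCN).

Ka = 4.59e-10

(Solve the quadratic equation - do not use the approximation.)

x² + Ka×x - Ka×C = 0. Using quadratic formula: [H⁺] = 1.6454e-06

pH = 5.78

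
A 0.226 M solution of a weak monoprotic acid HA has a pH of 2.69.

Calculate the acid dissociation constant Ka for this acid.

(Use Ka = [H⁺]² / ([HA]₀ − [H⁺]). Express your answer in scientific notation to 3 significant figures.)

[H⁺] = 10^(−pH) = 10^(−2.69) = 2.042e-03 M. For HA ⇌ H⁺ + A⁻, Ka = [H⁺][A⁻]/[HA] = [H⁺]² / ([HA]₀ − [H⁺]) = (2.042e-03)² / (0.226 − 2.042e-03) = 1.86e-05.

K_a = 1.86e-05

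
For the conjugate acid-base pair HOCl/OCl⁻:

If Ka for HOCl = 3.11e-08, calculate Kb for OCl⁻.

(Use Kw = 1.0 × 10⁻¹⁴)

For a conjugate pair Ka × Kb = Kw, so Kb = Kw/Ka = 1.0 × 10⁻¹⁴ / 3.11e-08 = 3.22e-07.

K_b = 3.22e-07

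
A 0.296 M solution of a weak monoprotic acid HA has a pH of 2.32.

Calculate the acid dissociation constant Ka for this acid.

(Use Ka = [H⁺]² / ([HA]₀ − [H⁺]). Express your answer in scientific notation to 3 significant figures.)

[H⁺] = 10^(−pH) = 10^(−2.32) = 4.786e-03 M. For HA ⇌ H⁺ + A⁻, Ka = [H⁺][A⁻]/[HA] = [H⁺]² / ([HA]₀ − [H⁺]) = (4.786e-03)² / (0.296 − 4.786e-03) = 7.87e-05.

K_a = 7.87e-05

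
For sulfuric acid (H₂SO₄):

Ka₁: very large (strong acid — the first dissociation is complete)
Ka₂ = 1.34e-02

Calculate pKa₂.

pKa₂ = -log(Ka₂) = -log(1.34e-02) = 1.87.

pK_{a2} = 1.87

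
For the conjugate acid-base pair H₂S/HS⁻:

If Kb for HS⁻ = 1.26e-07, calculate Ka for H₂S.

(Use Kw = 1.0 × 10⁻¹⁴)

For a conjugate pair Ka × Kb = Kw, so Ka = Kw/Kb = 1.0 × 10⁻¹⁴ / 1.26e-07 = 7.94e-08.

K_a = 7.94e-08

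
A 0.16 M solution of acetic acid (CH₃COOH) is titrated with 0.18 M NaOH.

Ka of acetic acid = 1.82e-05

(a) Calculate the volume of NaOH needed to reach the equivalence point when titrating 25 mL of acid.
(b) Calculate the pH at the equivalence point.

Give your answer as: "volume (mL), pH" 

moles acid = 0.16 × 25/1000 = 0.004 mol; V_base = moles/0.18 × 1000 = 22.2 mL. At equivalence only the conjugate base is present: [A⁻] = 0.004/0.047 = 8.4706e-02 M. Kb = Kw/Ka = 5.49e-10; [OH⁻] = √(Kb × [A⁻]) = 6.8221e-06; pOH = 5.17; pH = 14 - pOH = 8.83.

V = 22.2 mL, pH = 8.83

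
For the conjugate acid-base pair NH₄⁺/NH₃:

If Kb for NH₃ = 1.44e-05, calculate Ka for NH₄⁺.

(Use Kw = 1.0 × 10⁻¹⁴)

For a conjugate pair Ka × Kb = Kw, so Ka = Kw/Kb = 1.0 × 10⁻¹⁴ / 1.44e-05 = 6.94e-10.

K_a = 6.94e-10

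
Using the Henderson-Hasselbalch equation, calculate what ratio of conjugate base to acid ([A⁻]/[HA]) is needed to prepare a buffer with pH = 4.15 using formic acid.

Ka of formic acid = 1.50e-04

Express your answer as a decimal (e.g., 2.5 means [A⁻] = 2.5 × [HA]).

pKa = -log(1.50e-04) = 3.8239. pH = pKa + log([A⁻]/[HA]), so log([A⁻]/[HA]) = pH − pKa = 4.15 − 3.8239 = 0.3261. [A⁻]/[HA] = 10^(0.3261) = 2.12

[A⁻]/[HA] = 2.12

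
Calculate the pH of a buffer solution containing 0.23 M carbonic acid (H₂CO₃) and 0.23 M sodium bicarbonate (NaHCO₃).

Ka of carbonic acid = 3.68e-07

pKa = -log(3.68e-07) = 6.43. pH = pKa + log([A⁻]/[HA]) = 6.43 + log(0.23/0.23)

pH = 6.43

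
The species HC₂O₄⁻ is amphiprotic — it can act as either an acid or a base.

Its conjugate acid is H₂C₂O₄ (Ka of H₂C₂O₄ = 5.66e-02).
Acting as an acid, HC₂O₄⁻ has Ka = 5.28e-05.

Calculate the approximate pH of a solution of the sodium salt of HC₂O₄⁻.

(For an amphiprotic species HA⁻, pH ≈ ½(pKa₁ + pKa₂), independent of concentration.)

pKa₁ = -log(5.66e-02) = 1.25; pKa₂ = -log(5.28e-05) = 4.28. For an amphiprotic species, pH ≈ ½(pKa₁ + pKa₂) = ½(1.25 + 4.28) = 2.76.

pH = 2.76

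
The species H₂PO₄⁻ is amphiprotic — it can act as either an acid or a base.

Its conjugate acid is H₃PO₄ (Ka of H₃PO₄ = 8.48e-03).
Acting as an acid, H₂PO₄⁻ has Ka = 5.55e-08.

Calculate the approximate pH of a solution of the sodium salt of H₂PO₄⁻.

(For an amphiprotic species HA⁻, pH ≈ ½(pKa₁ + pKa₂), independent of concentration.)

pKa₁ = -log(8.48e-03) = 2.07; pKa₂ = -log(5.55e-08) = 7.26. For an amphiprotic species, pH ≈ ½(pKa₁ + pKa₂) = ½(2.07 + 7.26) = 4.66.

pH = 4.66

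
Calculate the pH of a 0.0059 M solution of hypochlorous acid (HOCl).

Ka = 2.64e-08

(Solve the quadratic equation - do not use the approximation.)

x² + Ka×x - Ka×C = 0. Using quadratic formula: [H⁺] = 1.2467e-05

pH = 4.90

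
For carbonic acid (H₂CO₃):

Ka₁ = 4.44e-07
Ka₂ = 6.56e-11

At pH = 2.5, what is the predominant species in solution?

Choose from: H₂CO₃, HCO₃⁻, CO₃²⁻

pKa₁ = 6.35, pKa₂ = 10.18. For a polyprotic acid the predominant species crosses at each pKa: below pKa_n the protonated form dominates, above it the deprotonated form does. At pH = 2.5, the predominant species is H₂CO₃.

H₂CO₃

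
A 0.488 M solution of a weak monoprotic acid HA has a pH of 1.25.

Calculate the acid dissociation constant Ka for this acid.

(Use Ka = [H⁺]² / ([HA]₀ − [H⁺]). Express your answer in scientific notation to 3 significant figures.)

[H⁺] = 10^(−pH) = 10^(−1.25) = 5.623e-02 M. For HA ⇌ H⁺ + A⁻, Ka = [H⁺][A⁻]/[HA] = [H⁺]² / ([HA]₀ − [H⁺]) = (5.623e-02)² / (0.488 − 5.623e-02) = 7.32e-03.

K_a = 7.32e-03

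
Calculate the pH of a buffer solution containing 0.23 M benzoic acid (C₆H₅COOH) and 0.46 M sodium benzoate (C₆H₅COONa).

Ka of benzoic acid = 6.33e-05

pKa = -log(6.33e-05) = 4.20. pH = pKa + log([A⁻]/[HA]) = 4.20 + log(0.46/0.23)

pH = 4.50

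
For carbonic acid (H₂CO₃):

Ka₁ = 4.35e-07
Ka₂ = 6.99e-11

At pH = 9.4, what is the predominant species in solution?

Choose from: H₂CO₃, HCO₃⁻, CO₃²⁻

pKa₁ = 6.36, pKa₂ = 10.16. For a polyprotic acid the predominant species crosses at each pKa: below pKa_n the protonated form dominates, above it the deprotonated form does. At pH = 9.4, the predominant species is HCO₃⁻.

HCO₃⁻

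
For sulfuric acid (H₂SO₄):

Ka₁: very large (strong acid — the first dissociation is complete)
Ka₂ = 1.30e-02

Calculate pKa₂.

pKa₂ = -log(Ka₂) = -log(1.30e-02) = 1.89.

pK_{a2} = 1.89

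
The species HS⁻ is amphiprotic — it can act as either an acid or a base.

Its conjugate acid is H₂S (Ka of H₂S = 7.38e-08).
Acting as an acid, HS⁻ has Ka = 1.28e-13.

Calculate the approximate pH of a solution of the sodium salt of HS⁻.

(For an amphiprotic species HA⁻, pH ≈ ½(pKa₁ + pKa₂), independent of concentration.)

pKa₁ = -log(7.38e-08) = 7.13; pKa₂ = -log(1.28e-13) = 12.89. For an amphiprotic species, pH ≈ ½(pKa₁ + pKa₂) = ½(7.13 + 12.89) = 10.01.

pH = 10.01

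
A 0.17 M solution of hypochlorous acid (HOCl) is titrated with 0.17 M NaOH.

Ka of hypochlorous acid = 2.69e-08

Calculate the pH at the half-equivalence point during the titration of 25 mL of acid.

At half-equivalence [HA] = [A⁻], so Henderson-Hasselbalch gives pH = pKa = -log(2.69e-08) = 7.57.

pH = pKa = 7.57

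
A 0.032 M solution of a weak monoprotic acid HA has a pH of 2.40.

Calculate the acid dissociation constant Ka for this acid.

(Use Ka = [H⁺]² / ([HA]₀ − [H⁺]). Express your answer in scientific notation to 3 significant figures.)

[H⁺] = 10^(−pH) = 10^(−2.40) = 3.981e-03 M. For HA ⇌ H⁺ + A⁻, Ka = [H⁺][A⁻]/[HA] = [H⁺]² / ([HA]₀ − [H⁺]) = (3.981e-03)² / (0.032 − 3.981e-03) = 5.66e-04.

K_a = 5.66e-04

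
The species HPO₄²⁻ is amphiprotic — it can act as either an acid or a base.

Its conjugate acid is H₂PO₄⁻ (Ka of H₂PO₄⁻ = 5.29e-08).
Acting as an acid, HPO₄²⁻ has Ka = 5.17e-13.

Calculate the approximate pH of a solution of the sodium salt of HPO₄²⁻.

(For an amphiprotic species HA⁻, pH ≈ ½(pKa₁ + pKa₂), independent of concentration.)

pKa₁ = -log(5.29e-08) = 7.28; pKa₂ = -log(5.17e-13) = 12.29. For an amphiprotic species, pH ≈ ½(pKa₁ + pKa₂) = ½(7.28 + 12.29) = 9.78.

pH = 9.78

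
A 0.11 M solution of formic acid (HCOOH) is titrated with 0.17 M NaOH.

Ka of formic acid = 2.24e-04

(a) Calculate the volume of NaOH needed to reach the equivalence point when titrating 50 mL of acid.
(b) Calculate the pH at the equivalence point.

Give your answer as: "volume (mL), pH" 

moles acid = 0.11 × 50/1000 = 0.0055 mol; V_base = moles/0.17 × 1000 = 32.4 mL. At equivalence only the conjugate base is present: [A⁻] = 0.0055/0.082 = 6.6786e-02 M. Kb = Kw/Ka = 4.46e-11; [OH⁻] = √(Kb × [A⁻]) = 1.7267e-06; pOH = 5.76; pH = 14 - pOH = 8.24.

V = 32.4 mL, pH = 8.24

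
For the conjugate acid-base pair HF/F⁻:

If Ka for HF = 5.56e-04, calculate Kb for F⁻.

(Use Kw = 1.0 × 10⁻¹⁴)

For a conjugate pair Ka × Kb = Kw, so Kb = Kw/Ka = 1.0 × 10⁻¹⁴ / 5.56e-04 = 1.80e-11.

K_b = 1.80e-11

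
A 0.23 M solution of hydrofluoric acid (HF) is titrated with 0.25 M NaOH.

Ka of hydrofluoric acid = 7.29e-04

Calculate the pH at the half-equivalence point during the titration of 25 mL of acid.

At half-equivalence [HA] = [A⁻], so Henderson-Hasselbalch gives pH = pKa = -log(7.29e-04) = 3.14.

pH = pKa = 3.14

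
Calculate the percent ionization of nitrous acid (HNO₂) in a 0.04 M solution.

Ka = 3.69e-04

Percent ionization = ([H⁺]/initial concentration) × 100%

Using Ka equilibrium: x² + Ka×x - Ka×C = 0. Solving: [H⁺] = 3.6618e-03. Percent = (3.6618e-03/0.04) × 100

Percent ionization = 9.15%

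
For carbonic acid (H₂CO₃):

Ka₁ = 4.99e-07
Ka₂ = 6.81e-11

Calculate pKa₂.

pKa₂ = -log(Ka₂) = -log(6.81e-11) = 10.17.

pK_{a2} = 10.17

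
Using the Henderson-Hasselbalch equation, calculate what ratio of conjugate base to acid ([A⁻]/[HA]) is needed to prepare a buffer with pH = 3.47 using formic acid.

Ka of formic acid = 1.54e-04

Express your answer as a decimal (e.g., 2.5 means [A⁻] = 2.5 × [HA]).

pKa = -log(1.54e-04) = 3.8125. pH = pKa + log([A⁻]/[HA]), so log([A⁻]/[HA]) = pH − pKa = 3.47 − 3.8125 = -0.3425. [A⁻]/[HA] = 10^(-0.3425) = 0.454

[A⁻]/[HA] = 0.454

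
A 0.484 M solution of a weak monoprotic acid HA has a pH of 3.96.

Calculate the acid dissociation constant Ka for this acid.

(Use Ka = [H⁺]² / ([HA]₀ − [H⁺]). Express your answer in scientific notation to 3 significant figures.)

[H⁺] = 10^(−pH) = 10^(−3.96) = 1.096e-04 M. For HA ⇌ H⁺ + A⁻, Ka = [H⁺][A⁻]/[HA] = [H⁺]² / ([HA]₀ − [H⁺]) = (1.096e-04)² / (0.484 − 1.096e-04) = 2.48e-08.

K_a = 2.48e-08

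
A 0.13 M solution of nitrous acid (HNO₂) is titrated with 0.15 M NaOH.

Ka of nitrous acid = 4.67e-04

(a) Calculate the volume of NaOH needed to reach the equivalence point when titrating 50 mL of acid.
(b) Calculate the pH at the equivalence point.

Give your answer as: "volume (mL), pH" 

moles acid = 0.13 × 50/1000 = 0.0065 mol; V_base = moles/0.15 × 1000 = 43.3 mL. At equivalence only the conjugate base is present: [A⁻] = 0.0065/0.093 = 6.9643e-02 M. Kb = Kw/Ka = 2.14e-11; [OH⁻] = √(Kb × [A⁻]) = 1.2212e-06; pOH = 5.91; pH = 14 - pOH = 8.09.

V = 43.3 mL, pH = 8.09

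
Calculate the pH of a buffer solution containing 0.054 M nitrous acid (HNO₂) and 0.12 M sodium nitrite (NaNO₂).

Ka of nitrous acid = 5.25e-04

pKa = -log(5.25e-04) = 3.28. pH = pKa + log([A⁻]/[HA]) = 3.28 + log(0.12/0.054)

pH = 3.63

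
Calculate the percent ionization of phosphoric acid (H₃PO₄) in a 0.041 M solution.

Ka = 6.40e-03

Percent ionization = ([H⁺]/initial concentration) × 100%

Using Ka equilibrium: x² + Ka×x - Ka×C = 0. Solving: [H⁺] = 1.3312e-02. Percent = (1.3312e-02/0.041) × 100

Percent ionization = 32.5%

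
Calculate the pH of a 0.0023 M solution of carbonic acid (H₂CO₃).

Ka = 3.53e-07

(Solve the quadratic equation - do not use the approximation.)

x² + Ka×x - Ka×C = 0. Using quadratic formula: [H⁺] = 2.8318e-05

pH = 4.55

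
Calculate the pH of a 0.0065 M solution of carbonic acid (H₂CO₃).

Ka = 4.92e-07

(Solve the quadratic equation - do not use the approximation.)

x² + Ka×x - Ka×C = 0. Using quadratic formula: [H⁺] = 5.6305e-05

pH = 4.25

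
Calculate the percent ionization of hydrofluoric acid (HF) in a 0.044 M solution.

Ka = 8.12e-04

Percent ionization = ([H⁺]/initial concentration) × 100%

Using Ka equilibrium: x² + Ka×x - Ka×C = 0. Solving: [H⁺] = 5.5851e-03. Percent = (5.5851e-03/0.044) × 100

Percent ionization = 12.7%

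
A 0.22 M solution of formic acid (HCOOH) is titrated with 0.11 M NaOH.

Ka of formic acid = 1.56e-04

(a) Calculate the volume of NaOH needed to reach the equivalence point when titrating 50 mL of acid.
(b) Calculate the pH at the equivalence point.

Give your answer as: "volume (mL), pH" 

moles acid = 0.22 × 50/1000 = 0.011 mol; V_base = moles/0.11 × 1000 = 100.0 mL. At equivalence only the conjugate base is present: [A⁻] = 0.011/0.150 = 7.3333e-02 M. Kb = Kw/Ka = 6.41e-11; [OH⁻] = √(Kb × [A⁻]) = 2.1681e-06; pOH = 5.66; pH = 14 - pOH = 8.34.

V = 100.0 mL, pH = 8.34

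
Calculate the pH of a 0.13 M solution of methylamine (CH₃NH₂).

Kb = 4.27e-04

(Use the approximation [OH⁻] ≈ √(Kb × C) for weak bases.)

[OH⁻] = √(Kb × C) = √(4.27e-04 × 0.13) = 7.4505e-03. pOH = 2.13, pH = 14 - pOH

pH = 11.87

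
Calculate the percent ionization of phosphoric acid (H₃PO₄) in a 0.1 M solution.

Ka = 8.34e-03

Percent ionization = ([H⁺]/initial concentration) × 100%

Using Ka equilibrium: x² + Ka×x - Ka×C = 0. Solving: [H⁺] = 2.5009e-02. Percent = (2.5009e-02/0.1) × 100

Percent ionization = 25%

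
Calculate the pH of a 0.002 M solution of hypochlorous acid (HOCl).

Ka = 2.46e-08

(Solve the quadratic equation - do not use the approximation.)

x² + Ka×x - Ka×C = 0. Using quadratic formula: [H⁺] = 7.0020e-06

pH = 5.15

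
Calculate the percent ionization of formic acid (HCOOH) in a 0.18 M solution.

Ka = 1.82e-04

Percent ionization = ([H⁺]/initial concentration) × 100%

Using Ka equilibrium: x² + Ka×x - Ka×C = 0. Solving: [H⁺] = 5.6334e-03. Percent = (5.6334e-03/0.18) × 100

Percent ionization = 3.13%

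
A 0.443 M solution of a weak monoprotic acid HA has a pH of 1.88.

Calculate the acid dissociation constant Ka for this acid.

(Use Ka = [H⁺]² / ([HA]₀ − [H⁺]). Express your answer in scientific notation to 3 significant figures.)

[H⁺] = 10^(−pH) = 10^(−1.88) = 1.318e-02 M. For HA ⇌ H⁺ + A⁻, Ka = [H⁺][A⁻]/[HA] = [H⁺]² / ([HA]₀ − [H⁺]) = (1.318e-02)² / (0.443 − 1.318e-02) = 4.04e-04.

K_a = 4.04e-04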